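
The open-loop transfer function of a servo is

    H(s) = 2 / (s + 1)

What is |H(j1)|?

Substitute s = j1: numerator = 2, denominator = 1 + j1.
|H(j1)| = |2| / |1 + j1| = 2 / 1.4142 ≈ 1.414.

|H(j1)| ≈ 1.414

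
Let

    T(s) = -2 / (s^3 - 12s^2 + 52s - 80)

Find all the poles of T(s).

s = 4 + 2j, 4 - 2j, 4

The poles are the roots of the denominator s^3 - 12s^2 + 52s - 80 = 0.
Trying s = 4: the polynomial evaluates to 0, so (s - 4) is a factor.
Dividing out leaves s^2 - 8s + 20 = 0.
The quadratic formula then gives s = 4 ± 2j.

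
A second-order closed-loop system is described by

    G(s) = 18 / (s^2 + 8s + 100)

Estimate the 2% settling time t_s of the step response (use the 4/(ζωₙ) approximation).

t_s ≈ 1 s

Comparing s^2 + 8s + 100 to s^2 + 2ζωₙs + ωₙ²: ωₙ = 10 rad/s and ζ = 8/(2·10) = 0.4.
ζωₙ = 8/2 = 4, so t_s ≈ 4/(ζωₙ) = 4/4 = 1 s.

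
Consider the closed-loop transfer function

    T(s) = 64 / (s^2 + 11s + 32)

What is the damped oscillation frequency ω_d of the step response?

ω_d ≈ 1.323 rad/s

Comparing s^2 + 11s + 32 to s^2 + 2ζωₙs + ωₙ²: ωₙ = √32 ≈ 5.657 rad/s and ζ = 11/(2·√32) ≈ 0.9723.
ζωₙ = 11/2 = 5.5, so ω_d = ωₙ√(1−ζ²) = √(ωₙ² − (ζωₙ)²) = √(32 − 5.5²) = √1.75 ≈ 1.323 rad/s.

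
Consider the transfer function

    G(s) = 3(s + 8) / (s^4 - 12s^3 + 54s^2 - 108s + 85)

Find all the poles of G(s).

The poles are the roots of the denominator s^4 - 12s^3 + 54s^2 - 108s + 85 = 0.
No real roots exist; factor into two real quadratics: (s^2 - 8s + 17)(s^2 - 4s + 5) = 0.
Each quadratic gives a conjugate pair via the quadratic formula.

s = 4 + j, 4 - j, 2 + j, 2 - j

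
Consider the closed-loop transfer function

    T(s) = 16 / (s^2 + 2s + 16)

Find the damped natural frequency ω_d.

Comparing s^2 + 2s + 16 to s^2 + 2ζωₙs + ωₙ²: ωₙ = 4 rad/s and ζ = 2/(2·4) = 0.25.
ζωₙ = 2/2 = 1, so ω_d = ωₙ√(1−ζ²) = √(ωₙ² − (ζωₙ)²) = √(16 − 1²) = √15 ≈ 3.873 rad/s.

ω_d ≈ 3.873 rad/s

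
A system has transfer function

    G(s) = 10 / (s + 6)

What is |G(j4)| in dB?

Substitute s = j4: numerator = 10, denominator = 6 + j4.
|G(j4)| = |10| / |6 + j4| = 10 / 7.2111 ≈ 1.387.
In decibels: 20·log₁₀(1.387) ≈ 2.84 dB.

|G(j4)|_dB ≈ 2.84 dB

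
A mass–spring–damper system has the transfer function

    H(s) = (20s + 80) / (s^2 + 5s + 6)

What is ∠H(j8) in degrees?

∠H(j8) ≈ -81.97°

At s = j8: numerator = 80 + j160, denominator = -58 + j40.
∠H = ∠num − ∠den = 63.435° − (145.41°) = -81.97°.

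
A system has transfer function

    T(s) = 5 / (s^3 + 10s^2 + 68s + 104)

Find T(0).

T(0) = 5/104 ≈ 0.04808

Set s = 0: T(0) = (5) / (104) = 5/104.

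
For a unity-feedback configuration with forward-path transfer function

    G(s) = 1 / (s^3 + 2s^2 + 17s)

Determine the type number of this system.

The denominator has 1 factor of s at the origin (free integrator), so this is a Type 1 system.

Type 1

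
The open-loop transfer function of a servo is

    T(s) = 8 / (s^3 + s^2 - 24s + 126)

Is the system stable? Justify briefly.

The denominator s^3 + s^2 - 24s + 126 factors as (s + 7)(s^2 - 6s + 18), giving poles at s = -7, 3 ± 3j.
Since the pole(s) at s = 3 ± 3j lie in the right half-plane, the system is unstable.

unstable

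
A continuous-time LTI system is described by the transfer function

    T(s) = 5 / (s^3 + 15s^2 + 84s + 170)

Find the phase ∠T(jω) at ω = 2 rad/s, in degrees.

At s = j2: numerator = 5, denominator = 110 + j160.
∠T = ∠num − ∠den = 0° − (55.491°) = -55.49°.

∠T(j2) ≈ -55.49°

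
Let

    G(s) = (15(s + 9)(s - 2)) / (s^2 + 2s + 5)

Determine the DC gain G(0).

G(0) = -54

At s = 0 each factor (s + a) contributes a and each (s^2 + bs + c) contributes c.
G(0) = 15·(9) · (-2) / ((5)) = -270/5 = -54.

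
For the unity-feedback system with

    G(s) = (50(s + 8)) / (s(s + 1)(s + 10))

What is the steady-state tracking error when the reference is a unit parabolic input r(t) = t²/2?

G(s) has one pole at the origin.
This is a Type 1 system; Ka = lim_{s→0} s^2·G(s) = 0, so the steady-state error for a parabola input is infinite.

e_ss = ∞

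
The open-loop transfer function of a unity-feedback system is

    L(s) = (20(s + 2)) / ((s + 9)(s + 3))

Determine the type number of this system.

The denominator has no factor of s at the origin — no free integrator — so this is a Type 0 system.

Type 0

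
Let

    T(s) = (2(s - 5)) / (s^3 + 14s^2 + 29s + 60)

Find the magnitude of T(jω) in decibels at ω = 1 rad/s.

|T(j1)|_dB ≈ -14.5 dB

Substitute s = j1: numerator = -10 + j2, denominator = 46 + j28.
|T(j1)| = |-10 + j2| / |46 + j28| = 10.198 / 53.852 ≈ 0.1894.
In decibels: 20·log₁₀(0.1894) ≈ -14.5 dB.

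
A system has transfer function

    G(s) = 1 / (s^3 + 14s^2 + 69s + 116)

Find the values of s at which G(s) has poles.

s = -5 + 2j, -5 - 2j, -4

The poles are the roots of the denominator s^3 + 14s^2 + 69s + 116 = 0.
Trying s = -4: the polynomial evaluates to 0, so (s + 4) is a factor.
Dividing out leaves s^2 + 10s + 29 = 0.
The quadratic formula then gives s = -5 ± 2j.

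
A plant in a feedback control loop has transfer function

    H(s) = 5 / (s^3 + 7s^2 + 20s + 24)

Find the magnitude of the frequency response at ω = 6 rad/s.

|H(j6)| ≈ 0.02021

Substitute s = j6: numerator = 5, denominator = -228 - j96.
|H(j6)| = |5| / |-228 - j96| = 5 / 247.39 ≈ 0.02021.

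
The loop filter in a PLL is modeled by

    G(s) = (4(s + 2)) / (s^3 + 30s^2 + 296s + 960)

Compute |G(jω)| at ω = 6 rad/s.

Substitute s = j6: numerator = 8 + j24, denominator = -120 + j1560.
|G(j6)| = |8 + j24| / |-120 + j1560| = 25.298 / 1564.6 ≈ 0.01617.

|G(j6)| ≈ 0.01617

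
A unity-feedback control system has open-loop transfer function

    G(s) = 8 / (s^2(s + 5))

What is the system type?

The denominator has 2 factors of s at the origin (free integrators), so this is a Type 2 system.

Type 2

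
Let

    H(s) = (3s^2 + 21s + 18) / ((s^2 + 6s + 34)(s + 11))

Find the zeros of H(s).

Set the numerator to zero: 3s^2 + 21s + 18 = 0, i.e. 3·(s^2 + 7s + 6) = 0.
Factoring: (s + 1)(s + 6) = 0.

s = -1, -6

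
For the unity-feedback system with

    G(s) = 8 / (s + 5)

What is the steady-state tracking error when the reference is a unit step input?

G(s) has no poles at the origin.
This is a Type 0 system. Kp = lim_{s→0} G(s) = 8/5.
e_ss = 1/(1 + Kp) = 1/(1 + 8/5) = 5/13 ≈ 0.3846.

e_ss = 0.3846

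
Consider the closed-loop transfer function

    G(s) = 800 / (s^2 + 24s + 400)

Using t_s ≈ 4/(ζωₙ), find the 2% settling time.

t_s ≈ 0.3333 s

Comparing s^2 + 24s + 400 to s^2 + 2ζωₙs + ωₙ²: ωₙ = 20 rad/s and ζ = 24/(2·20) = 0.6.
ζωₙ = 24/2 = 12, so t_s ≈ 4/(ζωₙ) = 4/12 ≈ 0.3333 s.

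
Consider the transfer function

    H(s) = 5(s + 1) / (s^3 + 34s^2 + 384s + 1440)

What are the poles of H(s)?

s = -10, -12, -12

The poles are the roots of the denominator s^3 + 34s^2 + 384s + 1440 = 0.
Trying s = -10: the polynomial evaluates to 0, so (s + 10) is a factor.
Dividing out leaves s^2 + 24s + 144 = 0.
Factoring the quadratic: (s + 12)^2 = 0.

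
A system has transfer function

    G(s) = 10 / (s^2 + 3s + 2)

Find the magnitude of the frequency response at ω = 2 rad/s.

Substitute s = j2: numerator = 10, denominator = -2 + j6.
|G(j2)| = |10| / |-2 + j6| = 10 / 6.3246 ≈ 1.581.

|G(j2)| ≈ 1.581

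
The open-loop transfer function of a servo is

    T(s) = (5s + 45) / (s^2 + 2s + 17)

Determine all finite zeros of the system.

s = -9

Set the numerator to zero: 5s + 45 = 0, i.e. 5·(s + 9) = 0.
So s = -9.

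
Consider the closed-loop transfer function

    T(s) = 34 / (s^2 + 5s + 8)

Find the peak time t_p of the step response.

t_p ≈ 2.375 s

Comparing s^2 + 5s + 8 to s^2 + 2ζωₙs + ωₙ²: ωₙ = √8 ≈ 2.828 rad/s and ζ = 5/(2·√8) ≈ 0.8839.
ζωₙ = 5/2 = 2.5, so ω_d = ωₙ√(1−ζ²) = √(ωₙ² − (ζωₙ)²) = √(8 − 2.5²) = √1.75 ≈ 1.323 rad/s.
t_p = π/ω_d = π/1.323 ≈ 2.375 s.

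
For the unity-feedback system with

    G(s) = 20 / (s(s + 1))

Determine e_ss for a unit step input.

e_ss = 0

G(s) has one pole at the origin.
This is a Type 1 system; for a step input the steady-state error is zero.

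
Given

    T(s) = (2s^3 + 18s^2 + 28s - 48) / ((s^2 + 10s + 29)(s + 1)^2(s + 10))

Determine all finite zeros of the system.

s = -6, -4, 1

Set the numerator to zero: 2s^3 + 18s^2 + 28s - 48 = 0, i.e. 2·(s^3 + 9s^2 + 14s - 24) = 0.
Factoring: (s + 6)(s + 4)(s - 1) = 0.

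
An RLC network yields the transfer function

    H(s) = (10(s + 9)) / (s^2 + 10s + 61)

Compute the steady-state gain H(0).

H(0) = 90/61 ≈ 1.475

At s = 0 each factor (s + a) contributes a and each (s^2 + bs + c) contributes c.
H(0) = 10·(9) / ((61)) = 90/61 = 90/61.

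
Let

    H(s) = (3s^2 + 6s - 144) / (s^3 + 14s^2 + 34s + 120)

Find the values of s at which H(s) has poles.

s = -1 ± 3j, -12

The poles are the roots of the denominator s^3 + 14s^2 + 34s + 120 = 0.
Trying s = -12: the polynomial evaluates to 0, so (s + 12) is a factor.
Dividing out leaves s^2 + 2s + 10 = 0.
The quadratic formula then gives s = -1 ± 3j.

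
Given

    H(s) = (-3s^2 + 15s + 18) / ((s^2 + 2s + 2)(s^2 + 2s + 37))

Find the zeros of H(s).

s = -1, 6

Set the numerator to zero: -3s^2 + 15s + 18 = 0, i.e. -3·(s^2 - 5s - 6) = 0.
Factoring: (s + 1)(s - 6) = 0.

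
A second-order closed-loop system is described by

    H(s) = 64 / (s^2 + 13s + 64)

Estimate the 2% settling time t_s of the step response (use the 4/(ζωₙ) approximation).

t_s ≈ 0.6154 s

Comparing s^2 + 13s + 64 to s^2 + 2ζωₙs + ωₙ²: ωₙ = 8 rad/s and ζ = 13/(2·8) = 0.8125.
ζωₙ = 13/2 = 6.5, so t_s ≈ 4/(ζωₙ) = 4/6.5 ≈ 0.6154 s.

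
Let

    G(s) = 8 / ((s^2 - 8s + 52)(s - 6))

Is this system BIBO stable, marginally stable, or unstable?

unstable

The poles can be read from the denominator factors: s = 4 ± 6j, 6.
Since the pole(s) at s = 4 ± 6j, 6 lie in the right half-plane, the system is unstable.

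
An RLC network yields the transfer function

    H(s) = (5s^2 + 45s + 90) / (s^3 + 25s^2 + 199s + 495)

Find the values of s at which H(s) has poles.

s = -11, -5, -9

The poles are the roots of the denominator s^3 + 25s^2 + 199s + 495 = 0.
Trying s = -11: the polynomial evaluates to 0, so (s + 11) is a factor.
Dividing out leaves s^2 + 14s + 45 = 0.
Factoring the quadratic: (s + 5)(s + 9) = 0.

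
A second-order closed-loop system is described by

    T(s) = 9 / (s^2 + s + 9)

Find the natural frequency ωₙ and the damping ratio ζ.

Compare the denominator to the standard form s^2 + 2ζωₙs + ωₙ².
ωₙ² = 9, so ωₙ = 3 rad/s.
2ζωₙ = 1, so ζ = 1/(2·3) ≈ 0.1667.
With ζ = 0.1667 the response is underdamped.

ωₙ = 3 rad/s, ζ ≈ 0.1667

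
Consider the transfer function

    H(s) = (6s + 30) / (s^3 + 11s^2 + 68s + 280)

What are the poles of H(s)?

s = -2 ± 6j, -7

The poles are the roots of the denominator s^3 + 11s^2 + 68s + 280 = 0.
Trying s = -7: the polynomial evaluates to 0, so (s + 7) is a factor.
Dividing out leaves s^2 + 4s + 40 = 0.
The quadratic formula then gives s = -2 ± 6j.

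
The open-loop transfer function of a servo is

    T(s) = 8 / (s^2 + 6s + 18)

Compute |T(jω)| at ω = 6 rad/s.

|T(j6)| ≈ 0.1988

Substitute s = j6: numerator = 8, denominator = -18 + j36.
|T(j6)| = |8| / |-18 + j36| = 8 / 40.249 ≈ 0.1988.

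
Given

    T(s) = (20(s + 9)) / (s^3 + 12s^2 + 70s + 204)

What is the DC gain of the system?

T(0) = 15/17 ≈ 0.8824

Set s = 0: T(0) = (180) / (204) = 15/17.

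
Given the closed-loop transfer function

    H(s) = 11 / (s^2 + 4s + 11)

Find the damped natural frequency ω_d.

Comparing s^2 + 4s + 11 to s^2 + 2ζωₙs + ωₙ²: ωₙ = √11 ≈ 3.317 rad/s and ζ = 4/(2·√11) ≈ 0.6030.
ζωₙ = 4/2 = 2, so ω_d = ωₙ√(1−ζ²) = √(ωₙ² − (ζωₙ)²) = √(11 − 2²) = √7 ≈ 2.646 rad/s.

ω_d ≈ 2.646 rad/s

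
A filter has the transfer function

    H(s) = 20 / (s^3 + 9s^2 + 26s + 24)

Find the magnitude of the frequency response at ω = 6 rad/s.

Substitute s = j6: numerator = 20, denominator = -300 - j60.
|H(j6)| = |20| / |-300 - j60| = 20 / 305.94 ≈ 0.06537.

|H(j6)| ≈ 0.06537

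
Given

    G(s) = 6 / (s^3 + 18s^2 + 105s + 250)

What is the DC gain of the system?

G(0) = 3/125 ≈ 0.02400

Set s = 0: G(0) = (6) / (250) = 3/125.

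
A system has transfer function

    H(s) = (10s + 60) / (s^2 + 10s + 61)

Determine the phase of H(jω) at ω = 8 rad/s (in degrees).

At s = j8: numerator = 60 + j80, denominator = -3 + j80.
∠H = ∠num − ∠den = 53.130° − (92.148°) = -39.02°.

∠H(j8) ≈ -39.02°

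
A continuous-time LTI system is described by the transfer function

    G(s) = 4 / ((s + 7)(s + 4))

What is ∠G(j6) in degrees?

∠G(j6) ≈ -96.91°

At s = j6: numerator = 4, denominator = -8 + j66.
∠G = ∠num − ∠den = 0° − (96.911°) = -96.91°.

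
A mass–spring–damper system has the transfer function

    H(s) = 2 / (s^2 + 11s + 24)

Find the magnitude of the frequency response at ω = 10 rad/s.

|H(j10)| ≈ 0.01496

Substitute s = j10: numerator = 2, denominator = -76 + j110.
|H(j10)| = |2| / |-76 + j110| = 2 / 133.70 ≈ 0.01496.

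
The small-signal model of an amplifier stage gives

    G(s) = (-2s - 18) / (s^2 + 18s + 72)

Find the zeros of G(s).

s = -9

Set the numerator to zero: -2s - 18 = 0, i.e. -2·(s + 9) = 0.
So s = -9.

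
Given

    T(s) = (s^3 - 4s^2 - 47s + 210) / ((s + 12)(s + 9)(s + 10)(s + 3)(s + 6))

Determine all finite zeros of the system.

s = 5, -7, 6

Set the numerator to zero: s^3 - 4s^2 - 47s + 210 = 0.
Factoring: (s - 5)(s + 7)(s - 6) = 0.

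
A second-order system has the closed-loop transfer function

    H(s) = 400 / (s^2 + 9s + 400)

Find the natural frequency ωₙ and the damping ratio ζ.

ωₙ = 20 rad/s, ζ = 0.225

Compare the denominator to the standard form s^2 + 2ζωₙs + ωₙ².
ωₙ² = 400, so ωₙ = 20 rad/s.
2ζωₙ = 9, so ζ = 9/(2·20) = 0.225.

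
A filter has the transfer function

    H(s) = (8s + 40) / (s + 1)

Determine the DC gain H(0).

Set s = 0: H(0) = (40) / (1) = 40.

H(0) = 40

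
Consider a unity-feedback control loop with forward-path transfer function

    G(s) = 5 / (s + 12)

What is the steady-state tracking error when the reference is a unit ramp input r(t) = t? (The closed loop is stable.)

e_ss = ∞

G(s) has no poles at the origin.
This is a Type 0 system; Kv = lim_{s→0} s·G(s) = 0, so the steady-state error for a ramp input is infinite.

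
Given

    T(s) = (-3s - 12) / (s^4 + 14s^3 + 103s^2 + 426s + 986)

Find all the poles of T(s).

s = -2 + 5j, -2 - 5j, -5 + 3j, -5 - 3j

The poles are the roots of the denominator s^4 + 14s^3 + 103s^2 + 426s + 986 = 0.
No real roots exist; factor into two real quadratics: (s^2 + 4s + 29)(s^2 + 10s + 34) = 0.
Each quadratic gives a conjugate pair via the quadratic formula.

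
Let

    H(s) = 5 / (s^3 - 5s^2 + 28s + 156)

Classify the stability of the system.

unstable

The denominator s^3 - 5s^2 + 28s + 156 factors as (s + 3)(s^2 - 8s + 52), giving poles at s = -3, 4 ± 6j.
Since the pole(s) at s = 4 ± 6j lie in the right half-plane, the system is unstable.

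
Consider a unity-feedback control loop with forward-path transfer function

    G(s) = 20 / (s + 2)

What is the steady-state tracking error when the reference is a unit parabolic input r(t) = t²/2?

G(s) has no poles at the origin.
This is a Type 0 system; Ka = lim_{s→0} s^2·G(s) = 0, so the steady-state error for a parabola input is infinite.

e_ss = ∞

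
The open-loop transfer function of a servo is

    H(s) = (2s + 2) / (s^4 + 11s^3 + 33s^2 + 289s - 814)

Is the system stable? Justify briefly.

The denominator s^4 + 11s^3 + 33s^2 + 289s - 814 factors as (s + 11)(s^2 + 2s + 37)(s - 2), giving poles at s = -11, -1 + 6j, -1 - 6j, 2.
Since the pole(s) at s = 2 lie in the right half-plane, the system is unstable.

unstable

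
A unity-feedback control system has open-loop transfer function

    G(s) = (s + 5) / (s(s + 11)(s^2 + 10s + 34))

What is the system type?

Type 1

The denominator has 1 factor of s at the origin (free integrator), so this is a Type 1 system.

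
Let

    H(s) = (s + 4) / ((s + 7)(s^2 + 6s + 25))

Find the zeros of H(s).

Set the numerator to zero: s + 4 = 0.
So s = -4.

s = -4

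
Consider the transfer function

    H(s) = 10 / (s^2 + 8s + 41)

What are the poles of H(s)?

The poles are the roots of the denominator s^2 + 8s + 41 = 0.
Using the quadratic formula: s = (-8 ± √(-100))/2 = -4 ± 5j.

s = -4 + 5j, -4 - 5j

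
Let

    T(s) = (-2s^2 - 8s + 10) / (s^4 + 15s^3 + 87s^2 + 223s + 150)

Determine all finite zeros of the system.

s = -5, 1

Set the numerator to zero: -2s^2 - 8s + 10 = 0, i.e. -2·(s^2 + 4s - 5) = 0.
Factoring: (s + 5)(s - 1) = 0.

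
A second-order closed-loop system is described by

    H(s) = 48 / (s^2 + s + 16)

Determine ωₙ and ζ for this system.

Compare the denominator to the standard form s^2 + 2ζωₙs + ωₙ².
ωₙ² = 16, so ωₙ = 4 rad/s.
2ζωₙ = 1, so ζ = 1/(2·4) = 0.125.

ωₙ = 4 rad/s, ζ = 0.125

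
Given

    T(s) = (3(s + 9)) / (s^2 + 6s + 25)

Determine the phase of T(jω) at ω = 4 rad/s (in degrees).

At s = j4: numerator = 27 + j12, denominator = 9 + j24.
∠T = ∠num − ∠den = 23.962° − (69.444°) = -45.48°.

∠T(j4) ≈ -45.48°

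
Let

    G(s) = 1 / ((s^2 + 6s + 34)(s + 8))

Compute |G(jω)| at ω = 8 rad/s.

|G(j8)| ≈ 0.001562

Substitute s = j8: numerator = 1, denominator = -624 + j144.
|G(j8)| = |1| / |-624 + j144| = 1 / 640.40 ≈ 0.001562.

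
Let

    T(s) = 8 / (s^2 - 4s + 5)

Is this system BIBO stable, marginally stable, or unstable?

The denominator s^2 - 4s + 5 factors as (s^2 - 4s + 5), giving poles at s = 2 ± j.
Since the pole(s) at s = 2 + j, 2 - j lie in the right half-plane, the system is unstable.

unstable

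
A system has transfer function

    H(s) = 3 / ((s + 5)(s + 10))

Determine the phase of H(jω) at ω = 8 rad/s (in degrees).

At s = j8: numerator = 3, denominator = -14 + j120.
∠H = ∠num − ∠den = 0° − (96.654°) = -96.65°.

∠H(j8) ≈ -96.65°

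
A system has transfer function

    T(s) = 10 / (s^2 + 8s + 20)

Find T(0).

T(0) = 1/2 ≈ 0.5000

At s = 0 each factor (s + a) contributes a and each (s^2 + bs + c) contributes c.
T(0) = 10·1 / ((20)) = 10/20 = 1/2.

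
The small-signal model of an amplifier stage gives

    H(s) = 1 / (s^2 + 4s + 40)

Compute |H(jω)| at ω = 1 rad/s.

|H(j1)| ≈ 0.02551

Substitute s = j1: numerator = 1, denominator = 39 + j4.
|H(j1)| = |1| / |39 + j4| = 1 / 39.205 ≈ 0.02551.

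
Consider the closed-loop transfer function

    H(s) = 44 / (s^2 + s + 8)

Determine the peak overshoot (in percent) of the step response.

Comparing s^2 + s + 8 to s^2 + 2ζωₙs + ωₙ²: ωₙ = √8 ≈ 2.828 rad/s and ζ = 1/(2·√8) ≈ 0.1768.
%OS = 100·exp(−πζ/√(1−ζ²)) = 100·exp(−π·0.1768/√(1−0.1768²)) ≈ 56.9%.

%OS ≈ 56.9%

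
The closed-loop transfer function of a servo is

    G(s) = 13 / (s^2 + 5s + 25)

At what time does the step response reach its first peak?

t_p ≈ 0.7255 s

Comparing s^2 + 5s + 25 to s^2 + 2ζωₙs + ωₙ²: ωₙ = 5 rad/s and ζ = 5/(2·5) = 0.5.
ζωₙ = 5/2 = 2.5, so ω_d = ωₙ√(1−ζ²) = √(ωₙ² − (ζωₙ)²) = √(25 − 2.5²) = √18.75 ≈ 4.330 rad/s.
t_p = π/ω_d = π/4.330 ≈ 0.7255 s.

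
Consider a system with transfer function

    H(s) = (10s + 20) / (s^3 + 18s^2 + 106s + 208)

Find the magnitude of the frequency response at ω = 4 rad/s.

|H(j4)| ≈ 0.1213

Substitute s = j4: numerator = 20 + j40, denominator = -80 + j360.
|H(j4)| = |20 + j40| / |-80 + j360| = 44.721 / 368.78 ≈ 0.1213.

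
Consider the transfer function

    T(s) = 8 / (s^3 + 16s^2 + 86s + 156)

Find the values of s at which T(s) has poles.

s = -5 ± j, -6

The poles are the roots of the denominator s^3 + 16s^2 + 86s + 156 = 0.
Trying s = -6: the polynomial evaluates to 0, so (s + 6) is a factor.
Dividing out leaves s^2 + 10s + 26 = 0.
The quadratic formula then gives s = -5 ± 1j.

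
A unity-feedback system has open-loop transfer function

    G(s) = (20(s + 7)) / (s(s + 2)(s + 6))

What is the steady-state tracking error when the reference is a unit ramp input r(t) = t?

G(s) has one pole at the origin.
This is a Type 1 system. Kv = lim_{s→0} s·G(s) = 140/12 = 35/3.
e_ss = 1/Kv = 1/(35/3) = 3/35 ≈ 0.08571.

e_ss = 0.08571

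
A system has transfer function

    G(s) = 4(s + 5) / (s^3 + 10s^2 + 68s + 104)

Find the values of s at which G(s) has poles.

s = -4 + 6j, -4 - 6j, -2

The poles are the roots of the denominator s^3 + 10s^2 + 68s + 104 = 0.
Trying s = -2: the polynomial evaluates to 0, so (s + 2) is a factor.
Dividing out leaves s^2 + 8s + 52 = 0.
The quadratic formula then gives s = -4 ± 6j.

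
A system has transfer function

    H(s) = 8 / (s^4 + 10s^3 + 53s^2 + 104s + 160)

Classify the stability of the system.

stable

The denominator s^4 + 10s^3 + 53s^2 + 104s + 160 factors as (s^2 + 8s + 32)(s^2 + 2s + 5), giving poles at s = -4 ± 4j, -1 ± 2j.
Since all poles lie strictly in the left half-plane, the system is stable.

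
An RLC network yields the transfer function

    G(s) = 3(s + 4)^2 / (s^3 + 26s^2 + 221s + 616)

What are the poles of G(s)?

s = -8, -11, -7

The poles are the roots of the denominator s^3 + 26s^2 + 221s + 616 = 0.
Trying s = -8: the polynomial evaluates to 0, so (s + 8) is a factor.
Dividing out leaves s^2 + 18s + 77 = 0.
Factoring the quadratic: (s + 11)(s + 7) = 0.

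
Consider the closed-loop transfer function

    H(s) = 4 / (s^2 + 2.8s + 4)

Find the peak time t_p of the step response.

Comparing s^2 + 2.8s + 4 to s^2 + 2ζωₙs + ωₙ²: ωₙ = 2 rad/s and ζ = 2.8/(2·2) = 0.7.
ζωₙ = 2.8/2 = 1.4, so ω_d = ωₙ√(1−ζ²) = √(ωₙ² − (ζωₙ)²) = √(4 − 1.4²) = √2.04 ≈ 1.428 rad/s.
t_p = π/ω_d = π/1.428 ≈ 2.200 s.

t_p ≈ 2.200 s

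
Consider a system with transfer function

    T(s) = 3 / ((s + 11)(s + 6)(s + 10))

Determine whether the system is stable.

stable

The poles can be read from the denominator factors: s = -11, -6, -10.
Since all poles lie strictly in the left half-plane, the system is stable.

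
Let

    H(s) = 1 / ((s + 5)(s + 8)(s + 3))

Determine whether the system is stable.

stable

The poles can be read from the denominator factors: s = -5, -8, -3.
Since all poles lie strictly in the left half-plane, the system is stable.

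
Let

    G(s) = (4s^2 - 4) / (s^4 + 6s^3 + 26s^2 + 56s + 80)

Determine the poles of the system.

The poles are the roots of the denominator s^4 + 6s^3 + 26s^2 + 56s + 80 = 0.
No real roots exist; factor into two real quadratics: (s^2 + 4s + 8)(s^2 + 2s + 10) = 0.
Each quadratic gives a conjugate pair via the quadratic formula.

s = -2 ± 2j, -1 ± 3j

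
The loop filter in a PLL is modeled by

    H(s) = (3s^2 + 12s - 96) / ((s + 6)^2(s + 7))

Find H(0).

Set s = 0: H(0) = (-96) / (252) = -8/21.

H(0) = -8/21 ≈ -0.3810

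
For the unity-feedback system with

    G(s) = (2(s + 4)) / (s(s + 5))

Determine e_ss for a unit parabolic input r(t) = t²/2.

e_ss = ∞

G(s) has one pole at the origin.
This is a Type 1 system; Ka = lim_{s→0} s^2·G(s) = 0, so the steady-state error for a parabola input is infinite.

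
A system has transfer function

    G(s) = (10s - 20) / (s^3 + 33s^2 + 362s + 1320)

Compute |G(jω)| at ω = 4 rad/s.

Substitute s = j4: numerator = -20 + j40, denominator = 792 + j1384.
|G(j4)| = |-20 + j40| / |792 + j1384| = 44.721 / 1594.6 ≈ 0.02805.

|G(j4)| ≈ 0.02805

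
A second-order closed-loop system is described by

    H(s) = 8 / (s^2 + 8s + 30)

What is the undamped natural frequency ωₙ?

Compare the denominator to the standard form s^2 + 2ζωₙs + ωₙ².
ωₙ² = 30, so ωₙ = √30 ≈ 5.477 rad/s.

ωₙ ≈ 5.477 rad/s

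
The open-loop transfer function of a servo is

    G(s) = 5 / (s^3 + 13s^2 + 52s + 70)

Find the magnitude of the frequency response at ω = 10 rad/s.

|G(j10)| ≈ 0.003787

Substitute s = j10: numerator = 5, denominator = -1230 - j480.
|G(j10)| = |5| / |-1230 - j480| = 5 / 1320.3 ≈ 0.003787.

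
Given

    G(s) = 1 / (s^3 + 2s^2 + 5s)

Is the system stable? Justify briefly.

marginally stable

The denominator s^3 + 2s^2 + 5s factors as s(s^2 + 2s + 5), giving poles at s = 0, -1 + 2j, -1 - 2j.
Since the simple pole(s) at s = 0 lie on the jω-axis with none in the right half-plane, the system is marginally stable.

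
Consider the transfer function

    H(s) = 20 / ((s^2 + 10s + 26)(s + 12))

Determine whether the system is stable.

stable

The poles can be read from the denominator factors: s = -5 + j, -5 - j, -12.
Since all poles lie strictly in the left half-plane, the system is stable.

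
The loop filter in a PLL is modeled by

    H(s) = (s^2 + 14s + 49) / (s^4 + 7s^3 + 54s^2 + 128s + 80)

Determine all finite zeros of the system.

s = -7, -7

Set the numerator to zero: s^2 + 14s + 49 = 0.
Factoring: (s + 7)^2 = 0.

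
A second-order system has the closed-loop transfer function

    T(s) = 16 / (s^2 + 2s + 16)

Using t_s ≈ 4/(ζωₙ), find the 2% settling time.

t_s ≈ 4 s

Comparing s^2 + 2s + 16 to s^2 + 2ζωₙs + ωₙ²: ωₙ = 4 rad/s and ζ = 2/(2·4) = 0.25.
ζωₙ = 2/2 = 1, so t_s ≈ 4/(ζωₙ) = 4/1 = 4 s.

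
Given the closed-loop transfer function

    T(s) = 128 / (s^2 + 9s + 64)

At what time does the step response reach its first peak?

t_p ≈ 0.4750 s

Comparing s^2 + 9s + 64 to s^2 + 2ζωₙs + ωₙ²: ωₙ = 8 rad/s and ζ = 9/(2·8) = 0.5625.
ζωₙ = 9/2 = 4.5, so ω_d = ωₙ√(1−ζ²) = √(ωₙ² − (ζωₙ)²) = √(64 − 4.5²) = √43.75 ≈ 6.614 rad/s.
t_p = π/ω_d = π/6.614 ≈ 0.4750 s.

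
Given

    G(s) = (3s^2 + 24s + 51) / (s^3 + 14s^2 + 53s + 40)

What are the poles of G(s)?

s = -5, -8, -1

The poles are the roots of the denominator s^3 + 14s^2 + 53s + 40 = 0.
Trying s = -5: the polynomial evaluates to 0, so (s + 5) is a factor.
Dividing out leaves s^2 + 9s + 8 = 0.
Factoring the quadratic: (s + 8)(s + 1) = 0.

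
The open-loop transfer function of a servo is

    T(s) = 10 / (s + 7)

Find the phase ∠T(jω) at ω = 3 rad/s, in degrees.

At s = j3: numerator = 10, denominator = 7 + j3.
∠T = ∠num − ∠den = 0° − (23.199°) = -23.20°.

∠T(j3) ≈ -23.20°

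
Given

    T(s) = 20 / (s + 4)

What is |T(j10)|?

|T(j10)| ≈ 1.857

Substitute s = j10: numerator = 20, denominator = 4 + j10.
|T(j10)| = |20| / |4 + j10| = 20 / 10.770 ≈ 1.857.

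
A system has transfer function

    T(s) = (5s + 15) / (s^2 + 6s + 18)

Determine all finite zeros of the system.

s = -3

Set the numerator to zero: 5s + 15 = 0, i.e. 5·(s + 3) = 0.
So s = -3.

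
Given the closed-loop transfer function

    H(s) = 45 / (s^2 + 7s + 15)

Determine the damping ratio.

ζ ≈ 0.9037

Compare the denominator to the standard form s^2 + 2ζωₙs + ωₙ².
ωₙ² = 15, so ωₙ = √15 ≈ 3.873 rad/s.
2ζωₙ = 7, so ζ = 7/(2·√15) ≈ 0.9037.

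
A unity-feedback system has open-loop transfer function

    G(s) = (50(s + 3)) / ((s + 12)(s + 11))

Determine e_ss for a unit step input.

G(s) has no poles at the origin.
This is a Type 0 system. Kp = lim_{s→0} G(s) = 150/132 = 25/22.
e_ss = 1/(1 + Kp) = 1/(1 + 25/22) = 22/47 ≈ 0.4681.

e_ss = 0.4681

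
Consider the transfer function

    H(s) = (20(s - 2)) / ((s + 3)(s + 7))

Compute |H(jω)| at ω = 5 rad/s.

|H(j5)| ≈ 2.147

Substitute s = j5: numerator = -40 + j100, denominator = -4 + j50.
|H(j5)| = |-40 + j100| / |-4 + j50| = 107.70 / 50.160 ≈ 2.147.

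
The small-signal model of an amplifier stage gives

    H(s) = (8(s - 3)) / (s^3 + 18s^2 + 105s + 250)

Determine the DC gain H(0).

H(0) = -12/125 ≈ -0.09600

Set s = 0: H(0) = (-24) / (250) = -12/125.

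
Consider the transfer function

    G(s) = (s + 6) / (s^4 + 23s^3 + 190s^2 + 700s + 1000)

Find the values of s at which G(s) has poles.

The poles are the roots of the denominator s^4 + 23s^3 + 190s^2 + 700s + 1000 = 0.
Trying s = -10: the polynomial evaluates to 0, so (s + 10) is a factor.
Dividing out leaves s^3 + 13s^2 + 60s + 100 = 0.
This factors further as (s^2 + 8s + 20)(s + 5) = 0.

s = -4 + 2j, -4 - 2j, -10, -5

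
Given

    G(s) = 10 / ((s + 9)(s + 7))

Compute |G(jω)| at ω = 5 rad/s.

Substitute s = j5: numerator = 10, denominator = 38 + j80.
|G(j5)| = |10| / |38 + j80| = 10 / 88.566 ≈ 0.1129.

|G(j5)| ≈ 0.1129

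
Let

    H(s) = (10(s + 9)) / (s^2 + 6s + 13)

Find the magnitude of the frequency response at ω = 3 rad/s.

Substitute s = j3: numerator = 90 + j30, denominator = 4 + j18.
|H(j3)| = |90 + j30| / |4 + j18| = 94.868 / 18.439 ≈ 5.145.

|H(j3)| ≈ 5.145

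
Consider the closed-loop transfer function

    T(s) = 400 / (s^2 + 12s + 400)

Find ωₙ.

Compare the denominator to the standard form s^2 + 2ζωₙs + ωₙ².
ωₙ² = 400, so ωₙ = 20 rad/s.

ωₙ = 20 rad/s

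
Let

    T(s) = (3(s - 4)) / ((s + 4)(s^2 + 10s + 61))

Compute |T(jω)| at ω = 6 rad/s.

Substitute s = j6: numerator = -12 + j18, denominator = -260 + j390.
|T(j6)| = |-12 + j18| / |-260 + j390| = 21.633 / 468.72 ≈ 0.04615.

|T(j6)| ≈ 0.04615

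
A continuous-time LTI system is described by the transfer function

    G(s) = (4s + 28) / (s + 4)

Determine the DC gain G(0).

G(0) = 7

Set s = 0: G(0) = (28) / (4) = 7.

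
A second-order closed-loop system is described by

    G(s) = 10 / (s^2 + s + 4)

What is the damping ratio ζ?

Compare the denominator to the standard form s^2 + 2ζωₙs + ωₙ².
ωₙ² = 4, so ωₙ = 2 rad/s.
2ζωₙ = 1, so ζ = 1/(2·2) = 0.25.
With ζ = 0.25 the response is underdamped.

ζ = 0.25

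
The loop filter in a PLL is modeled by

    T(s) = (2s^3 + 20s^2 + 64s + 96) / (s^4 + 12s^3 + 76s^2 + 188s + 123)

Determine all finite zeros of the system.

Set the numerator to zero: 2s^3 + 20s^2 + 64s + 96 = 0, i.e. 2·(s^3 + 10s^2 + 32s + 48) = 0.
Factoring: (s^2 + 4s + 8)(s + 6) = 0.

s = -2 + 2j, -2 - 2j, -6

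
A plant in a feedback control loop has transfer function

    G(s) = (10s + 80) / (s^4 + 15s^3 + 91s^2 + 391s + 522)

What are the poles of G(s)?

s = -9, -2 + 5j, -2 - 5j, -2

The poles are the roots of the denominator s^4 + 15s^3 + 91s^2 + 391s + 522 = 0.
Trying s = -9: the polynomial evaluates to 0, so (s + 9) is a factor.
Dividing out leaves s^3 + 6s^2 + 37s + 58 = 0.
This factors further as (s^2 + 4s + 29)(s + 2) = 0.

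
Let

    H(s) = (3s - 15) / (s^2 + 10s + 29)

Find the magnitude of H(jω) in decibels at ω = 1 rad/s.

|H(j1)|_dB ≈ -5.77 dB

Substitute s = j1: numerator = -15 + j3, denominator = 28 + j10.
|H(j1)| = |-15 + j3| / |28 + j10| = 15.297 / 29.732 ≈ 0.5145.
In decibels: 20·log₁₀(0.5145) ≈ -5.77 dB.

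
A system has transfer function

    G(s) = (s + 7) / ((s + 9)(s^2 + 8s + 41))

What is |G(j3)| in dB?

Substitute s = j3: numerator = 7 + j3, denominator = 216 + j312.
|G(j3)| = |7 + j3| / |216 + j312| = 7.6158 / 379.47 ≈ 0.02007.
In decibels: 20·log₁₀(0.02007) ≈ -33.9 dB.

|G(j3)|_dB ≈ -33.9 dB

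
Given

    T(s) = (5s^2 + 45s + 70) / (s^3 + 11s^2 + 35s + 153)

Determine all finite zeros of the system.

s = -2, -7

Set the numerator to zero: 5s^2 + 45s + 70 = 0, i.e. 5·(s^2 + 9s + 14) = 0.
Factoring: (s + 2)(s + 7) = 0.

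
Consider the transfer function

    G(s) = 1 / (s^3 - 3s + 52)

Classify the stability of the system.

unstable

The denominator s^3 - 3s + 52 factors as (s^2 - 4s + 13)(s + 4), giving poles at s = 2 ± 3j, -4.
Since the pole(s) at s = 2 + 3j, 2 - 3j lie in the right half-plane, the system is unstable.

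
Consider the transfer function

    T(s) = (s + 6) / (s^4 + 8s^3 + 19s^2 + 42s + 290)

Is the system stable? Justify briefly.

unstable

The denominator s^4 + 8s^3 + 19s^2 + 42s + 290 factors as (s^2 + 10s + 29)(s^2 - 2s + 10), giving poles at s = -5 + 2j, -5 - 2j, 1 + 3j, 1 - 3j.
Since the pole(s) at s = 1 ± 3j lie in the right half-plane, the system is unstable.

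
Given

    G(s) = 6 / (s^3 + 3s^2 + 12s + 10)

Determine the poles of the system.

The poles are the roots of the denominator s^3 + 3s^2 + 12s + 10 = 0.
Trying s = -1: the polynomial evaluates to 0, so (s + 1) is a factor.
Dividing out leaves s^2 + 2s + 10 = 0.
The quadratic formula then gives s = -1 ± 3j.

s = -1 ± 3j, -1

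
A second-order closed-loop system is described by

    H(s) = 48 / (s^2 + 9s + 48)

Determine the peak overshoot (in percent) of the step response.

%OS ≈ 6.83%

Comparing s^2 + 9s + 48 to s^2 + 2ζωₙs + ωₙ²: ωₙ = √48 ≈ 6.928 rad/s and ζ = 9/(2·√48) ≈ 0.6495.
%OS = 100·exp(−πζ/√(1−ζ²)) = 100·exp(−π·0.6495/√(1−0.6495²)) ≈ 6.83%.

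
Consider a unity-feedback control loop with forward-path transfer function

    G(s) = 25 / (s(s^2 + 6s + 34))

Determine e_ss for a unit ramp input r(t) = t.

G(s) has one pole at the origin.
This is a Type 1 system. Kv = lim_{s→0} s·G(s) = 25/34.
e_ss = 1/Kv = 1/(25/34) = 34/25 ≈ 1.360.

e_ss = 1.360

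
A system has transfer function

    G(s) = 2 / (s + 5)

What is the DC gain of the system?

G(0) = 2/5 ≈ 0.4000

At s = 0 each factor (s + a) contributes a and each (s^2 + bs + c) contributes c.
G(0) = 2·1 / ((5)) = 2/5 = 2/5.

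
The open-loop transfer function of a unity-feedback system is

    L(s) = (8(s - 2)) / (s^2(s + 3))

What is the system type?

Type 2

The denominator has 2 factors of s at the origin (free integrators), so this is a Type 2 system.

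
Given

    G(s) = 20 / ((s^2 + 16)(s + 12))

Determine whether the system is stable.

marginally stable

The poles can be read from the denominator factors: s = ±4j, -12.
Since the simple pole(s) at s = 4j, -4j lie on the jω-axis with none in the right half-plane, the system is marginally stable.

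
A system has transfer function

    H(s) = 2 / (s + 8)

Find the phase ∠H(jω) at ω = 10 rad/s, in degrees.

∠H(j10) ≈ -51.34°

At s = j10: numerator = 2, denominator = 8 + j10.
∠H = ∠num − ∠den = 0° − (51.340°) = -51.34°.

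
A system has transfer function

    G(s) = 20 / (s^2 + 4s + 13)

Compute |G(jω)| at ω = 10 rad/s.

Substitute s = j10: numerator = 20, denominator = -87 + j40.
|G(j10)| = |20| / |-87 + j40| = 20 / 95.755 ≈ 0.2089.

|G(j10)| ≈ 0.2089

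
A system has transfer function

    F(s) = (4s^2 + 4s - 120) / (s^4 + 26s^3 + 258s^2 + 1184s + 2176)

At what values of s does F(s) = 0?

Set the numerator to zero: 4s^2 + 4s - 120 = 0, i.e. 4·(s^2 + s - 30) = 0.
Factoring: (s + 6)(s - 5) = 0.

s = -6, 5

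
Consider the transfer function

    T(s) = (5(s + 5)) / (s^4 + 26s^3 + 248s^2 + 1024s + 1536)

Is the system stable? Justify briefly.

stable

The denominator s^4 + 26s^3 + 248s^2 + 1024s + 1536 factors as (s + 4)(s + 6)(s + 8)^2, giving poles at s = -4, -6, -8, -8.
Since all poles lie strictly in the left half-plane, the system is stable.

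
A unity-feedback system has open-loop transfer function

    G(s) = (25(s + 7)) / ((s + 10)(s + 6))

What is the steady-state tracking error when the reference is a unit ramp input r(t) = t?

G(s) has no poles at the origin.
This is a Type 0 system; Kv = lim_{s→0} s·G(s) = 0, so the steady-state error for a ramp input is infinite.

e_ss = ∞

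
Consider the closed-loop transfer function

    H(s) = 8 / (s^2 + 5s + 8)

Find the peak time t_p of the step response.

Comparing s^2 + 5s + 8 to s^2 + 2ζωₙs + ωₙ²: ωₙ = √8 ≈ 2.828 rad/s and ζ = 5/(2·√8) ≈ 0.8839.
ζωₙ = 5/2 = 2.5, so ω_d = ωₙ√(1−ζ²) = √(ωₙ² − (ζωₙ)²) = √(8 − 2.5²) = √1.75 ≈ 1.323 rad/s.
t_p = π/ω_d = π/1.323 ≈ 2.375 s.

t_p ≈ 2.375 s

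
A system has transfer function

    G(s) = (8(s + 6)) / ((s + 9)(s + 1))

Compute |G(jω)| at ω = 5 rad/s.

|G(j5)| ≈ 1.190

Substitute s = j5: numerator = 48 + j40, denominator = -16 + j50.
|G(j5)| = |48 + j40| / |-16 + j50| = 62.482 / 52.498 ≈ 1.190.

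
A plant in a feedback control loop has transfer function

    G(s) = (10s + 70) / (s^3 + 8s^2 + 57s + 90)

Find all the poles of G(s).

The poles are the roots of the denominator s^3 + 8s^2 + 57s + 90 = 0.
Trying s = -2: the polynomial evaluates to 0, so (s + 2) is a factor.
Dividing out leaves s^2 + 6s + 45 = 0.
The quadratic formula then gives s = -3 ± 6j.

s = -2, -3 + 6j, -3 - 6j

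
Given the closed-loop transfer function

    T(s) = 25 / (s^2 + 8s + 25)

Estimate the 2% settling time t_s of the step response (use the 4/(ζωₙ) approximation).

t_s ≈ 1 s

Comparing s^2 + 8s + 25 to s^2 + 2ζωₙs + ωₙ²: ωₙ = 5 rad/s and ζ = 8/(2·5) = 0.8.
ζωₙ = 8/2 = 4, so t_s ≈ 4/(ζωₙ) = 4/4 = 1 s.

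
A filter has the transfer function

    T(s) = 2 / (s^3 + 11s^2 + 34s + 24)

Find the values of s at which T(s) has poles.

The poles are the roots of the denominator s^3 + 11s^2 + 34s + 24 = 0.
Trying s = -4: the polynomial evaluates to 0, so (s + 4) is a factor.
Dividing out leaves s^2 + 7s + 6 = 0.
Factoring the quadratic: (s + 6)(s + 1) = 0.

s = -4, -6, -1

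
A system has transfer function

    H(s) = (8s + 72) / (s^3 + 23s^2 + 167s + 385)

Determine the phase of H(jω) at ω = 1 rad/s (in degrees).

At s = j1: numerator = 72 + j8, denominator = 362 + j166.
∠H = ∠num − ∠den = 6.3402° − (24.634°) = -18.29°.

∠H(j1) ≈ -18.29°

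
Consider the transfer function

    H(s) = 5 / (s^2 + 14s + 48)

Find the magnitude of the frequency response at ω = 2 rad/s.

|H(j2)| ≈ 0.09587

Substitute s = j2: numerator = 5, denominator = 44 + j28.
|H(j2)| = |5| / |44 + j28| = 5 / 52.154 ≈ 0.09587.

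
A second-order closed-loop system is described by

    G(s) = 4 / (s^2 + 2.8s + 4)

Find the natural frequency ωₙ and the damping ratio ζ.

Compare the denominator to the standard form s^2 + 2ζωₙs + ωₙ².
ωₙ² = 4, so ωₙ = 2 rad/s.
2ζωₙ = 2.8, so ζ = 2.8/(2·2) = 0.7.

ωₙ = 2 rad/s, ζ = 0.7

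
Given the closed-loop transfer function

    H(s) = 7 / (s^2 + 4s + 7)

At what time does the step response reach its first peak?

t_p ≈ 1.814 s

Comparing s^2 + 4s + 7 to s^2 + 2ζωₙs + ωₙ²: ωₙ = √7 ≈ 2.646 rad/s and ζ = 4/(2·√7) ≈ 0.7559.
ζωₙ = 4/2 = 2, so ω_d = ωₙ√(1−ζ²) = √(ωₙ² − (ζωₙ)²) = √(7 − 2²) = √3 ≈ 1.732 rad/s.
t_p = π/ω_d = π/1.732 ≈ 1.814 s.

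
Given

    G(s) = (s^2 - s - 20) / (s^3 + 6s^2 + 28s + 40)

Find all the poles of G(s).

The poles are the roots of the denominator s^3 + 6s^2 + 28s + 40 = 0.
Trying s = -2: the polynomial evaluates to 0, so (s + 2) is a factor.
Dividing out leaves s^2 + 4s + 20 = 0.
The quadratic formula then gives s = -2 ± 4j.

s = -2 + 4j, -2 - 4j, -2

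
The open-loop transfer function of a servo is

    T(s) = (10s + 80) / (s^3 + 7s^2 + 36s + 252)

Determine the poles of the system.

s = ±6j, -7

The poles are the roots of the denominator s^3 + 7s^2 + 36s + 252 = 0.
Trying s = -7: the polynomial evaluates to 0, so (s + 7) is a factor.
Dividing out leaves s^2 + 36 = 0.
The quadratic formula then gives s = 0 ± 6j.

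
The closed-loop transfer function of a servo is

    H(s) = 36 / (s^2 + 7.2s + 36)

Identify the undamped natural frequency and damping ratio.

Compare the denominator to the standard form s^2 + 2ζωₙs + ωₙ².
ωₙ² = 36, so ωₙ = 6 rad/s.
2ζωₙ = 7.2, so ζ = 7.2/(2·6) = 0.6.
With ζ = 0.6 the response is underdamped.

ωₙ = 6 rad/s, ζ = 0.6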